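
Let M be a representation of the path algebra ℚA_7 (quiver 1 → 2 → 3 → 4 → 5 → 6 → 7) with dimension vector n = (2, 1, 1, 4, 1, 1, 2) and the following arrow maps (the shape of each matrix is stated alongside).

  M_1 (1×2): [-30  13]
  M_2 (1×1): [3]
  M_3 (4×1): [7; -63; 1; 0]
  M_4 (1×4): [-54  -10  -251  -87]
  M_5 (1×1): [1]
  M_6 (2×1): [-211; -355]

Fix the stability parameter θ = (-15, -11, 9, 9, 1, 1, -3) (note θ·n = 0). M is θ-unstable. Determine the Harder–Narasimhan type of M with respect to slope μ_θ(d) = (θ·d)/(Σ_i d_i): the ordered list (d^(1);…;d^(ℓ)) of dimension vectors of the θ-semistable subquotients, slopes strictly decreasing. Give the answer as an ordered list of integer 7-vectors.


Barcode: M ≅ I[1,1], I[1,7], I[4,4]^3, I[7,7]. HN layers by μ_θ (5 steps, strictly decreasing):
  μ^(1)=9; μ^(2)=17/5; μ^(3)=-3; μ^(4)=-11; μ^(5)=-15

((0, 0, 0, 3, 0, 0, 0); (0, 0, 1, 1, 1, 1, 1); (0, 0, 0, 0, 0, 0, 1); (0, 1, 0, 0, 0, 0, 0); (2, 0, 0, 0, 0, 0, 0))


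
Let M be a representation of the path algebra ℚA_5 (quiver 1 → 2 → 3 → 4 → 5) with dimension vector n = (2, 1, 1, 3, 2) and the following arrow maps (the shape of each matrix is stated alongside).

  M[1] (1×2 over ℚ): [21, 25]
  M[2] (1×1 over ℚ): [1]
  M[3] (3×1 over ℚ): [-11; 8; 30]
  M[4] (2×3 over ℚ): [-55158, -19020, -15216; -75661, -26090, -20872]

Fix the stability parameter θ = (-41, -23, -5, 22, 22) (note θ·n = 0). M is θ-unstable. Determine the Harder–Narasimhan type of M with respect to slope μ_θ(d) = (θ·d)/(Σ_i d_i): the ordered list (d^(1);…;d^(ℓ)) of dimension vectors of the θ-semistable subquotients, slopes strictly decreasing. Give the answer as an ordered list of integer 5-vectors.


Via rank(M_{q-1}∘⋯∘M_p): M ≅ I[1,1], I[1,5], I[4,4]^2, I[5,5].
μ_θ-semistable layers: μ^(1)=22; μ^(2)=-5; μ^(3)=-23; μ^(4)=-41

((0, 0, 0, 3, 2); (0, 0, 1, 0, 0); (0, 1, 0, 0, 0); (2, 0, 0, 0, 0))


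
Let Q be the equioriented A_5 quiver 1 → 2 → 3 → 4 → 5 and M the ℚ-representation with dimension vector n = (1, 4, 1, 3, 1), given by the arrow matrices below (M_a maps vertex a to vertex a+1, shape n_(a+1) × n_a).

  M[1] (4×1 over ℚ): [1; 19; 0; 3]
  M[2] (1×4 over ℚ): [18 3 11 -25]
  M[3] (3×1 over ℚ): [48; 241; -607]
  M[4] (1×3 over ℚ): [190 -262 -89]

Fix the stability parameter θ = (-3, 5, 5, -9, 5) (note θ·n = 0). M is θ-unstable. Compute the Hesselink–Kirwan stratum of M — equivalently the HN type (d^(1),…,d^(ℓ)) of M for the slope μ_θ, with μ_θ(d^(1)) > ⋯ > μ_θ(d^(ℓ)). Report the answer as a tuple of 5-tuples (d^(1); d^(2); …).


Via rank(M_{q-1}∘⋯∘M_p): M ≅ I[1,2], I[2,2]^2, I[2,5], I[4,4]^2.
μ_θ-semistable layers: μ^(1)=5; μ^(2)=1/3; μ^(3)=-3; μ^(4)=-9

((0, 3, 0, 0, 1); (0, 1, 1, 1, 0); (1, 0, 0, 0, 0); (0, 0, 0, 2, 0))


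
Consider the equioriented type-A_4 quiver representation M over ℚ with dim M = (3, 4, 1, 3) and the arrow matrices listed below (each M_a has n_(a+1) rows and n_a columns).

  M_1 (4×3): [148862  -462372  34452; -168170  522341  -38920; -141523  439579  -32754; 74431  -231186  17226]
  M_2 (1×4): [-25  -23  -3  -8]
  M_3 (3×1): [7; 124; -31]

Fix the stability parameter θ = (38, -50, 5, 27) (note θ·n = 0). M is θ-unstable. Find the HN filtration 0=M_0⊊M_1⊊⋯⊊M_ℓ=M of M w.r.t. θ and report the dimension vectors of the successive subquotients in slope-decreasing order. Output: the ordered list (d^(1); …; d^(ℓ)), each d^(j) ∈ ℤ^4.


Barcode: M ≅ I[1,2]^2, I[1,4], I[2,2], I[4,4]^2. HN layers by μ_θ (4 steps, strictly decreasing):
  μ^(1)=27; μ^(2)=5; μ^(3)=-6; μ^(4)=-50

((0, 0, 0, 3); (0, 0, 1, 0); (3, 3, 0, 0); (0, 1, 0, 0))


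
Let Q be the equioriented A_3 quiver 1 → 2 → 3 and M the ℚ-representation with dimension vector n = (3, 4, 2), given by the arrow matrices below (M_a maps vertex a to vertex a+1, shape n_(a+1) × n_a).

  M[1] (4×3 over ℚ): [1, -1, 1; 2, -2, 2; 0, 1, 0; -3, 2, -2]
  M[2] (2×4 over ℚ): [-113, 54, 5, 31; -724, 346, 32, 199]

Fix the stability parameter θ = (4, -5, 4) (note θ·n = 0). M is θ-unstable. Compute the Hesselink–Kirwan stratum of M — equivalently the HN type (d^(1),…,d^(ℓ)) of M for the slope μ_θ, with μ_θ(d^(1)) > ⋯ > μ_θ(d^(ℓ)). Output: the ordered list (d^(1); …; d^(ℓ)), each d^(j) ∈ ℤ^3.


Via rank(M_{q-1}∘⋯∘M_p): M ≅ I[1,2], I[1,3]^2, I[2,2].
μ_θ-semistable layers: μ^(1)=4; μ^(2)=-1/2; μ^(3)=-5

((0, 0, 2); (3, 3, 0); (0, 1, 0))


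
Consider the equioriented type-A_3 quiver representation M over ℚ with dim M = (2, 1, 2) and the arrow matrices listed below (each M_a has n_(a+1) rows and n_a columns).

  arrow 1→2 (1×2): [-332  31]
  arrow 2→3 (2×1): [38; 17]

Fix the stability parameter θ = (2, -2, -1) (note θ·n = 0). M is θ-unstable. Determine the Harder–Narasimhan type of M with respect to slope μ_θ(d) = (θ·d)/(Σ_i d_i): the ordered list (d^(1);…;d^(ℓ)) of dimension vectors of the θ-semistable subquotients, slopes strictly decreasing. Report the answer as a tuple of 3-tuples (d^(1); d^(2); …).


Interval decomposition of M: I[1,1], I[1,3], I[3,3].
HN type (ℓ=3): μ^(1)=2; μ^(2)=-1/3; μ^(3)=-1

((1, 0, 0); (1, 1, 1); (0, 0, 1))


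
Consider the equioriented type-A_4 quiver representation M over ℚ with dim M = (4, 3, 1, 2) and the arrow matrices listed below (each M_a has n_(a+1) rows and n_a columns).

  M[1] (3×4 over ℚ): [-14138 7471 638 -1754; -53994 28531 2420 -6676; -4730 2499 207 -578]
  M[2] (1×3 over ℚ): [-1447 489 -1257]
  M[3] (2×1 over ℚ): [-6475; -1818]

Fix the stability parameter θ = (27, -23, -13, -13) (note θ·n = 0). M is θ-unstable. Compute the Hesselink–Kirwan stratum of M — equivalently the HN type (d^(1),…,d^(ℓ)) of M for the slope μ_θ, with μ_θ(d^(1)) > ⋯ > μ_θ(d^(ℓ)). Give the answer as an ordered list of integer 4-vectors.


Interval decomposition of M: I[1,1], I[1,2]^2, I[1,4], I[4,4].
HN type (ℓ=4): μ^(1)=27; μ^(2)=2; μ^(3)=-11/2; μ^(4)=-13

((1, 0, 0, 0); (2, 2, 0, 0); (1, 1, 1, 1); (0, 0, 0, 1))


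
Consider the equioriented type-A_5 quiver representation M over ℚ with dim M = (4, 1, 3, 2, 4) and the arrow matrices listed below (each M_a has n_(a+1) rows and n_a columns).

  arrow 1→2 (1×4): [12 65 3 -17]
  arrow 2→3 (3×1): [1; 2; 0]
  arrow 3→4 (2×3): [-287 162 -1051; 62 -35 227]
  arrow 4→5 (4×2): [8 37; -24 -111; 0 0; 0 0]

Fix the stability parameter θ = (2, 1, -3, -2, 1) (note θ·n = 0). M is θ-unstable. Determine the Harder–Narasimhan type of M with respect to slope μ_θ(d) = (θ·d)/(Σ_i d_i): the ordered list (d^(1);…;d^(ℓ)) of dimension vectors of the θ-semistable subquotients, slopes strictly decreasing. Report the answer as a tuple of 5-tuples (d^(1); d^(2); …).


Interval decomposition of M: I[1,1]^3, I[1,4], I[3,3], I[3,5], I[5,5]^3.
HN type (ℓ=5): μ^(1)=2; μ^(2)=1; μ^(3)=-1/2; μ^(4)=-2; μ^(5)=-3

((3, 0, 0, 0, 0); (0, 0, 0, 0, 4); (1, 1, 1, 1, 0); (0, 0, 0, 1, 0); (0, 0, 2, 0, 0))


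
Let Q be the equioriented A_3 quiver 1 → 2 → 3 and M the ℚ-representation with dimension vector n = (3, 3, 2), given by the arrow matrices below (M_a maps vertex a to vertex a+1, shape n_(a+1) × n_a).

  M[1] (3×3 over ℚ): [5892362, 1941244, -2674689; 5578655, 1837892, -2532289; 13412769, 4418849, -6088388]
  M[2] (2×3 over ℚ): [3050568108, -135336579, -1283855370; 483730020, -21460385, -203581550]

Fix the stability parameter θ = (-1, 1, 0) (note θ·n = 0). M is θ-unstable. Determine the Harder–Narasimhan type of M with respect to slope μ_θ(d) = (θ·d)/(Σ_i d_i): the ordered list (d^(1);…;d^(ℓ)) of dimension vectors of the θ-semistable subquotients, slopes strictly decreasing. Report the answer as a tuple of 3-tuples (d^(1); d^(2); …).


Barcode: M ≅ I[1,2]^2, I[1,3], I[3,3]. HN layers by μ_θ (4 steps, strictly decreasing):
  μ^(1)=1; μ^(2)=1/2; μ^(3)=0; μ^(4)=-1

((0, 2, 0); (0, 1, 1); (0, 0, 1); (3, 0, 0))


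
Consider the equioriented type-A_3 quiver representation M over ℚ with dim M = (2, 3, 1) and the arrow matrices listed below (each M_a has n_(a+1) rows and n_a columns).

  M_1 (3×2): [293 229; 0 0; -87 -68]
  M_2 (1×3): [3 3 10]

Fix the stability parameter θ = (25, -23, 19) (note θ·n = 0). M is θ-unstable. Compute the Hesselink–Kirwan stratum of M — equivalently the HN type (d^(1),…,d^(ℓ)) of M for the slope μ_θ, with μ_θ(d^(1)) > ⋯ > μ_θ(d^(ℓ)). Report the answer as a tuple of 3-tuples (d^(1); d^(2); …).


Barcode: M ≅ I[1,2], I[1,3], I[2,2]. HN layers by μ_θ (3 steps, strictly decreasing):
  μ^(1)=19; μ^(2)=1; μ^(3)=-23

((0, 0, 1); (2, 2, 0); (0, 1, 0))


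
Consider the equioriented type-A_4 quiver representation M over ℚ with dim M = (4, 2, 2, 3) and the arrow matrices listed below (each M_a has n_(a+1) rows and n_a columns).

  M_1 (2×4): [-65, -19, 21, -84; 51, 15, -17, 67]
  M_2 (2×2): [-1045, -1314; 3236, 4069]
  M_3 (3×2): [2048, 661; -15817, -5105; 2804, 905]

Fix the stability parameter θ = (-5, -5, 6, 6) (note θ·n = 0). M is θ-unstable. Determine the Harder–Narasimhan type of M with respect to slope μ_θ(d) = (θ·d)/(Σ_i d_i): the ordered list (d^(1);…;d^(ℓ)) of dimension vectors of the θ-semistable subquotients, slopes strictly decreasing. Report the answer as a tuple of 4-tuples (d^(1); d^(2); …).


Via rank(M_{q-1}∘⋯∘M_p): M ≅ I[1,1]^2, I[1,4]^2, I[4,4].
μ_θ-semistable layers: μ^(1)=6; μ^(2)=-5

((0, 0, 2, 3); (4, 2, 0, 0))


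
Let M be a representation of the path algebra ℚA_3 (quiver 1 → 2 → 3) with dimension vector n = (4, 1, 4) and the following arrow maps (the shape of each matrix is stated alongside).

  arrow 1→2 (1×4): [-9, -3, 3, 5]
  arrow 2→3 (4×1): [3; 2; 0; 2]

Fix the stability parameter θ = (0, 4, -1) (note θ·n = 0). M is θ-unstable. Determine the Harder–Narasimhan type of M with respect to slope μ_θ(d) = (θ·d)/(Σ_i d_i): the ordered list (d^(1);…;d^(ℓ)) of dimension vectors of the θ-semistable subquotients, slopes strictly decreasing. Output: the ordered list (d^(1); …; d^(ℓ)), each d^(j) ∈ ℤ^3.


Interval decomposition of M: I[1,1]^3, I[1,3], I[3,3]^3.
HN type (ℓ=3): μ^(1)=3/2; μ^(2)=0; μ^(3)=-1

((0, 1, 1); (4, 0, 0); (0, 0, 3))


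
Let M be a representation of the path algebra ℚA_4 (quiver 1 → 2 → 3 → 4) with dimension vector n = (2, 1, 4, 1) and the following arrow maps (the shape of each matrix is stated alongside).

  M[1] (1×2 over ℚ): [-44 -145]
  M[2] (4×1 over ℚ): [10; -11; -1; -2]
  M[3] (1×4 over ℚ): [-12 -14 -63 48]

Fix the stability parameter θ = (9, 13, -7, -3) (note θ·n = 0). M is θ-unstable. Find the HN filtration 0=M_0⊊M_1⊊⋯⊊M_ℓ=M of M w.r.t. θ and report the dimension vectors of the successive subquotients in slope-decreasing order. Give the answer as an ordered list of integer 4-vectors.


Via rank(M_{q-1}∘⋯∘M_p): M ≅ I[1,1], I[1,4], I[3,3]^3.
μ_θ-semistable layers: μ^(1)=9; μ^(2)=3; μ^(3)=-7

((1, 0, 0, 0); (1, 1, 1, 1); (0, 0, 3, 0))


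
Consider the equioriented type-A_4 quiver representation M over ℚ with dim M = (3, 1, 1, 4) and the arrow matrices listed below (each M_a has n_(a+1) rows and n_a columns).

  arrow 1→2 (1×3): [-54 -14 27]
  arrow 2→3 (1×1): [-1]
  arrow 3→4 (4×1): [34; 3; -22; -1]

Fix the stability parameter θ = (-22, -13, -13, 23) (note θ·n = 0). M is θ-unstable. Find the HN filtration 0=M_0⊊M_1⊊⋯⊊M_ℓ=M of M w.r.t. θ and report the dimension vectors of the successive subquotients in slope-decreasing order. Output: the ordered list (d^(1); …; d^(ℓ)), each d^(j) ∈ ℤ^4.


Barcode: M ≅ I[1,1]^2, I[1,4], I[4,4]^3. HN layers by μ_θ (3 steps, strictly decreasing):
  μ^(1)=23; μ^(2)=-13; μ^(3)=-22

((0, 0, 0, 4); (0, 1, 1, 0); (3, 0, 0, 0))


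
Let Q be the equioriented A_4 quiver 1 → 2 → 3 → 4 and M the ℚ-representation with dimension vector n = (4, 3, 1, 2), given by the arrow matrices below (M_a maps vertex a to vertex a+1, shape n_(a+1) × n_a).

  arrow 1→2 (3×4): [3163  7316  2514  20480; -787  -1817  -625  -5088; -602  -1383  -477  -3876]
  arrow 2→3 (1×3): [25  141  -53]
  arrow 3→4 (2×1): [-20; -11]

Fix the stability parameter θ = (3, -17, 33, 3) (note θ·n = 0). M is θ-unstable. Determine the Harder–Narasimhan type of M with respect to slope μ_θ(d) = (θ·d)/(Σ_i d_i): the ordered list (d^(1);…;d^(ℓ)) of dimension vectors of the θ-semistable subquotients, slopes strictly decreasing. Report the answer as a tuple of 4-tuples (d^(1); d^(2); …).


Barcode: M ≅ I[1,1], I[1,2]^2, I[1,4], I[4,4]. HN layers by μ_θ (3 steps, strictly decreasing):
  μ^(1)=18; μ^(2)=3; μ^(3)=-7

((0, 0, 1, 1); (1, 0, 0, 1); (3, 3, 0, 0))


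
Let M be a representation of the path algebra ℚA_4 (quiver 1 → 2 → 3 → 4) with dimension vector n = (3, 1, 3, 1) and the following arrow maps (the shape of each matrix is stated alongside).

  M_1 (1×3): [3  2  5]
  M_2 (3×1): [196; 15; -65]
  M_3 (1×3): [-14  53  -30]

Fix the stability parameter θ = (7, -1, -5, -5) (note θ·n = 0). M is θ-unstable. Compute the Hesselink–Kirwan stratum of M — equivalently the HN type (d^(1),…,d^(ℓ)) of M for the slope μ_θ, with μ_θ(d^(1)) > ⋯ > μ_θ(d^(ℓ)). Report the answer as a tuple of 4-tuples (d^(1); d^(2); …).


Interval decomposition of M: I[1,1]^2, I[1,4], I[3,3]^2.
HN type (ℓ=3): μ^(1)=7; μ^(2)=-1; μ^(3)=-5

((2, 0, 0, 0); (1, 1, 1, 1); (0, 0, 2, 0))


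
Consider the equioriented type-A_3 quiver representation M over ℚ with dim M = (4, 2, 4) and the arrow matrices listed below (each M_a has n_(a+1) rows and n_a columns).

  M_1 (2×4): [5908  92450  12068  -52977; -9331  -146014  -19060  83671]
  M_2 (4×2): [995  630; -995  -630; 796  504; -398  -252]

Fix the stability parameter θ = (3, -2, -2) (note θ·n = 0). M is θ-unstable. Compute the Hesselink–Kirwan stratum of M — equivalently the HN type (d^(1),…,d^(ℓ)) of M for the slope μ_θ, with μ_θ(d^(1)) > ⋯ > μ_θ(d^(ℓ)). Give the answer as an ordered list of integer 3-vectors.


Interval decomposition of M: I[1,1]^2, I[1,2], I[1,3], I[3,3]^3.
HN type (ℓ=4): μ^(1)=3; μ^(2)=1/2; μ^(3)=-1/3; μ^(4)=-2

((2, 0, 0); (1, 1, 0); (1, 1, 1); (0, 0, 3))


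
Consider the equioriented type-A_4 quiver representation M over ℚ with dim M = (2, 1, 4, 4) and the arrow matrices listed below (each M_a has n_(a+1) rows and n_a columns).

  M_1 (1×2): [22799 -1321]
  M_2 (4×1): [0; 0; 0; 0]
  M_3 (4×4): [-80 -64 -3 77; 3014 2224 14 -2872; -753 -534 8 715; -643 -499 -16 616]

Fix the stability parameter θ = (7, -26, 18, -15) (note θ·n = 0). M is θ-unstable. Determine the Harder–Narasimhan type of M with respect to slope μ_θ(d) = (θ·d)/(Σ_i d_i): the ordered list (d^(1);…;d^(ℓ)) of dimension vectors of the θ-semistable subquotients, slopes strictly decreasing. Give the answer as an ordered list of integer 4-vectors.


Interval decomposition of M: I[1,1], I[1,2], I[3,3], I[3,4]^3, I[4,4].
HN type (ℓ=5): μ^(1)=18; μ^(2)=7; μ^(3)=3/2; μ^(4)=-19/2; μ^(5)=-15

((0, 0, 1, 0); (1, 0, 0, 0); (0, 0, 3, 3); (1, 1, 0, 0); (0, 0, 0, 1))


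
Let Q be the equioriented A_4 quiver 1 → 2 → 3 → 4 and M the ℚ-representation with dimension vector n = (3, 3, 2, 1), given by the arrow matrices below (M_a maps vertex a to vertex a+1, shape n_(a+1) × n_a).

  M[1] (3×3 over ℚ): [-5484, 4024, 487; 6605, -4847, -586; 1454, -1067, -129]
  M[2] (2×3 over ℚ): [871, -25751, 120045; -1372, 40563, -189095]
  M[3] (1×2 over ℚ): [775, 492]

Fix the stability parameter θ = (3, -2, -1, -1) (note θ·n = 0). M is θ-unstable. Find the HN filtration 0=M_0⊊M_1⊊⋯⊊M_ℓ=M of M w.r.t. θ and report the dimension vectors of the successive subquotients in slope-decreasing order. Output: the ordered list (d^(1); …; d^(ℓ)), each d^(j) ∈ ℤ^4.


Interval decomposition of M: I[1,2], I[1,3], I[1,4].
HN type (ℓ=3): μ^(1)=1/2; μ^(2)=0; μ^(3)=-1/4

((1, 1, 0, 0); (1, 1, 1, 0); (1, 1, 1, 1))


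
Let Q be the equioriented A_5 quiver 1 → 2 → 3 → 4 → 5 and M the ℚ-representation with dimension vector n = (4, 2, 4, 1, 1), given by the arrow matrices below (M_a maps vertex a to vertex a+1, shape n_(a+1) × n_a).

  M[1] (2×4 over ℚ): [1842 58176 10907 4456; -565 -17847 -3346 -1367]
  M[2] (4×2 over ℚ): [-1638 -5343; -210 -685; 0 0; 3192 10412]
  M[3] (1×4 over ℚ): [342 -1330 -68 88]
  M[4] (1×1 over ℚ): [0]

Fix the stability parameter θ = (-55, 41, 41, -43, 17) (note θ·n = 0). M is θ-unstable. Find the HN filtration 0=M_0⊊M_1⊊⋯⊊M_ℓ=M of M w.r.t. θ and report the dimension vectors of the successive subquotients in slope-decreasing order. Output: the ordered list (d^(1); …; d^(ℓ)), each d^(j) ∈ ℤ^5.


Barcode: M ≅ I[1,1]^2, I[1,2], I[1,3], I[3,3]^2, I[3,4], I[5,5]. HN layers by μ_θ (4 steps, strictly decreasing):
  μ^(1)=41; μ^(2)=17; μ^(3)=-1; μ^(4)=-55

((0, 2, 3, 0, 0); (0, 0, 0, 0, 1); (0, 0, 1, 1, 0); (4, 0, 0, 0, 0))


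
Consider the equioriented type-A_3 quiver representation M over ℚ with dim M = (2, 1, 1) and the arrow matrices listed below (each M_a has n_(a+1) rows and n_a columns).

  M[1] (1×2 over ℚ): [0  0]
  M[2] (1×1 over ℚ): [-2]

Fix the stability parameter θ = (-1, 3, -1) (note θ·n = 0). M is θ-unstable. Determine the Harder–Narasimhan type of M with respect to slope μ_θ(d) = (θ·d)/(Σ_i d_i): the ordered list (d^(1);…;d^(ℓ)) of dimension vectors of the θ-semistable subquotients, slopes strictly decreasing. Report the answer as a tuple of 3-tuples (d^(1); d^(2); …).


Interval decomposition of M: I[1,1]^2, I[2,3].
HN type (ℓ=2): μ^(1)=1; μ^(2)=-1

((0, 1, 1); (2, 0, 0))


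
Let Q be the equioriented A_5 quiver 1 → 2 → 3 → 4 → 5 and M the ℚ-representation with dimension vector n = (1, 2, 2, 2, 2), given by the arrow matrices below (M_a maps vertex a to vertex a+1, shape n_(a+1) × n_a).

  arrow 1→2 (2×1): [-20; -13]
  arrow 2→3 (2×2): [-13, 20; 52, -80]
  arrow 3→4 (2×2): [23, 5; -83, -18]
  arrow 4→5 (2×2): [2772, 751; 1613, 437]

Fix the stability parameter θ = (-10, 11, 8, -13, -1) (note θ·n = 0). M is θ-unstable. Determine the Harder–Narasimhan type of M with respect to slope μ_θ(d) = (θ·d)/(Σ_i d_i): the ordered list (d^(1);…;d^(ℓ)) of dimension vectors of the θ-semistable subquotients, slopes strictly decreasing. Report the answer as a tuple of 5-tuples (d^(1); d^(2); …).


Barcode: M ≅ I[1,2], I[2,5], I[3,5]. HN layers by μ_θ (5 steps, strictly decreasing):
  μ^(1)=11; μ^(2)=5/4; μ^(3)=-1; μ^(4)=-5/2; μ^(5)=-10

((0, 1, 0, 0, 0); (0, 1, 1, 1, 1); (0, 0, 0, 0, 1); (0, 0, 1, 1, 0); (1, 0, 0, 0, 0))


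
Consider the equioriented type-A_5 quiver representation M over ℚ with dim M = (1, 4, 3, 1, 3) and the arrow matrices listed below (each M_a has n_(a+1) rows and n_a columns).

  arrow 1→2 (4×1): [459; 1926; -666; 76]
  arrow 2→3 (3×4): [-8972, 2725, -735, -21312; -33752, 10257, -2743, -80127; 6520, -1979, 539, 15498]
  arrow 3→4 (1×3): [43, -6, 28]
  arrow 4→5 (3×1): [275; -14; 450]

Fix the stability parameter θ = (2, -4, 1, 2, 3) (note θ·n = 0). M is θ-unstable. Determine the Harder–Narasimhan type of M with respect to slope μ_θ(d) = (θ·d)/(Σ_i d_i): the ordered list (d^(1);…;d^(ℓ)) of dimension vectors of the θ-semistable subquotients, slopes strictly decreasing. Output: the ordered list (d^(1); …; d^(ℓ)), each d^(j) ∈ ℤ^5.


Via rank(M_{q-1}∘⋯∘M_p): M ≅ I[1,2], I[2,3]^2, I[2,5], I[5,5]^2.
μ_θ-semistable layers: μ^(1)=3; μ^(2)=2; μ^(3)=1; μ^(4)=-1; μ^(5)=-4

((0, 0, 0, 0, 3); (0, 0, 0, 1, 0); (0, 0, 3, 0, 0); (1, 1, 0, 0, 0); (0, 3, 0, 0, 0))


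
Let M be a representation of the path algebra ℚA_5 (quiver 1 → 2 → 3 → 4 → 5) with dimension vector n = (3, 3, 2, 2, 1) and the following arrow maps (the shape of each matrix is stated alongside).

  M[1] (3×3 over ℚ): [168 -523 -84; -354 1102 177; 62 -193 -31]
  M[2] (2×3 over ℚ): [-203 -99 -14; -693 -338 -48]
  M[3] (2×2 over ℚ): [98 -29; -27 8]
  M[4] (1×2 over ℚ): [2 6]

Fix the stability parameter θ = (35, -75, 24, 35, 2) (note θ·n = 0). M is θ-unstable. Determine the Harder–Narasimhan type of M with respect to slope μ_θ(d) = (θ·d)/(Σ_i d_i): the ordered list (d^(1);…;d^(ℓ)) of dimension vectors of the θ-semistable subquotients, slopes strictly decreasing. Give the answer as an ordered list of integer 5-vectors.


Barcode: M ≅ I[1,1], I[1,4], I[1,5], I[2,2]. HN layers by μ_θ (5 steps, strictly decreasing):
  μ^(1)=35; μ^(2)=24; μ^(3)=61/3; μ^(4)=-20; μ^(5)=-75

((1, 0, 0, 1, 0); (0, 0, 1, 0, 0); (0, 0, 1, 1, 1); (2, 2, 0, 0, 0); (0, 1, 0, 0, 0))


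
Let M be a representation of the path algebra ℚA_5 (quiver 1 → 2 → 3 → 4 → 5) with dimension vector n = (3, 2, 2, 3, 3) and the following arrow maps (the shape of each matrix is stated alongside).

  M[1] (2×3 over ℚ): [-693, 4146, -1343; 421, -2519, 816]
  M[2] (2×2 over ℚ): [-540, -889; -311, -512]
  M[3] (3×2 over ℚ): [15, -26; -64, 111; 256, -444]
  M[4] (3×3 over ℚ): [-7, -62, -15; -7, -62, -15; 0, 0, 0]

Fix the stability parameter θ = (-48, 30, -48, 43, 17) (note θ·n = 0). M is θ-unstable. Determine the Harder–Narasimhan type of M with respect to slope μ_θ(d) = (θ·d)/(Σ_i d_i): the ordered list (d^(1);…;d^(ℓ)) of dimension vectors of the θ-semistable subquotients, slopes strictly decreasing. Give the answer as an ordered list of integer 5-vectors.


Interval decomposition of M: I[1,1], I[1,4], I[1,5], I[4,4], I[5,5]^2.
HN type (ℓ=5): μ^(1)=43; μ^(2)=30; μ^(3)=17; μ^(4)=-9; μ^(5)=-48

((0, 0, 0, 2, 0); (0, 0, 0, 1, 1); (0, 0, 0, 0, 2); (0, 2, 2, 0, 0); (3, 0, 0, 0, 0))


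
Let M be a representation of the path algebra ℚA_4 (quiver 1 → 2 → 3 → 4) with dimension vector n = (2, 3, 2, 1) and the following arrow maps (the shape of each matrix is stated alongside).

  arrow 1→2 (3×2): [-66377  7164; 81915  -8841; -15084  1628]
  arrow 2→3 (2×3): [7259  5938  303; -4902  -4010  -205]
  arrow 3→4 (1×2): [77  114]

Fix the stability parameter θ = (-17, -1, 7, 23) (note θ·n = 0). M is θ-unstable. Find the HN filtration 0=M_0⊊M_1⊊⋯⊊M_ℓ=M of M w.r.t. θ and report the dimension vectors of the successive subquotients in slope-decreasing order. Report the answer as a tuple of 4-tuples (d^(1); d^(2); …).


Barcode: M ≅ I[1,3], I[1,4], I[2,2]. HN layers by μ_θ (4 steps, strictly decreasing):
  μ^(1)=23; μ^(2)=7; μ^(3)=-1; μ^(4)=-17

((0, 0, 0, 1); (0, 0, 2, 0); (0, 3, 0, 0); (2, 0, 0, 0))


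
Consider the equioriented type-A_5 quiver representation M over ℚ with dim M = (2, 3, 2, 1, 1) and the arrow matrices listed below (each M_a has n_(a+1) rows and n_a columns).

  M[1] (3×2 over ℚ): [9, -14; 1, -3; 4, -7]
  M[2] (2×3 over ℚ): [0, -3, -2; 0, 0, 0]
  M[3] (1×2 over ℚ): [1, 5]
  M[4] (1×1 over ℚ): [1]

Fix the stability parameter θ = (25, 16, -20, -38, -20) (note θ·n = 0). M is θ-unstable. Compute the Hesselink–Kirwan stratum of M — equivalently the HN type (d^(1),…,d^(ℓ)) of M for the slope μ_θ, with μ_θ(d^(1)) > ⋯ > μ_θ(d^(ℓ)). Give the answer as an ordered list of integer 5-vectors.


Interval decomposition of M: I[1,2], I[1,5], I[2,2], I[3,3].
HN type (ℓ=4): μ^(1)=41/2; μ^(2)=16; μ^(3)=-37/5; μ^(4)=-20

((1, 1, 0, 0, 0); (0, 1, 0, 0, 0); (1, 1, 1, 1, 1); (0, 0, 1, 0, 0))


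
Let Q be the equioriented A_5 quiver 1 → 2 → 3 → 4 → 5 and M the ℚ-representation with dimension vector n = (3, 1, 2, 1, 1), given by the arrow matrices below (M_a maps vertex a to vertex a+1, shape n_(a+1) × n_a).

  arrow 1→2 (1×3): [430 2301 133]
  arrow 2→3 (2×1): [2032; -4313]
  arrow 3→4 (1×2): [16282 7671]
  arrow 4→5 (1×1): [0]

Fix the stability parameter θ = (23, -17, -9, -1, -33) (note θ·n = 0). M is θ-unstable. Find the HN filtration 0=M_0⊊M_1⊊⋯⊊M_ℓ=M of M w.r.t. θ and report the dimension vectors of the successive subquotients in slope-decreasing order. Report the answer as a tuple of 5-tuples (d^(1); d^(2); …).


Interval decomposition of M: I[1,1]^2, I[1,4], I[3,3], I[5,5].
HN type (ℓ=4): μ^(1)=23; μ^(2)=-1; μ^(3)=-9; μ^(4)=-33

((2, 0, 0, 0, 0); (1, 1, 1, 1, 0); (0, 0, 1, 0, 0); (0, 0, 0, 0, 1))


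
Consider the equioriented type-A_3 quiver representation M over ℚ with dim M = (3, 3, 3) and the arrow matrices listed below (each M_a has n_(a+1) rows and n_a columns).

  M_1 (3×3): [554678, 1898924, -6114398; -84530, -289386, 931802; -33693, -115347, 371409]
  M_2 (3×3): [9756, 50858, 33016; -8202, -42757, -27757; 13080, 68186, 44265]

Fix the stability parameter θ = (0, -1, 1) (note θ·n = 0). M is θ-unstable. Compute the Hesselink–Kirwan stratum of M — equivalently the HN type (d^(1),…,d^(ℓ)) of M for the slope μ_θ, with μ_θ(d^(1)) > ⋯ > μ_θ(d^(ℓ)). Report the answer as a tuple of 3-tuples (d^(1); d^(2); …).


Barcode: M ≅ I[1,1], I[1,2], I[1,3], I[2,3], I[3,3]. HN layers by μ_θ (4 steps, strictly decreasing):
  μ^(1)=1; μ^(2)=0; μ^(3)=-1/2; μ^(4)=-1

((0, 0, 3); (1, 0, 0); (2, 2, 0); (0, 1, 0))


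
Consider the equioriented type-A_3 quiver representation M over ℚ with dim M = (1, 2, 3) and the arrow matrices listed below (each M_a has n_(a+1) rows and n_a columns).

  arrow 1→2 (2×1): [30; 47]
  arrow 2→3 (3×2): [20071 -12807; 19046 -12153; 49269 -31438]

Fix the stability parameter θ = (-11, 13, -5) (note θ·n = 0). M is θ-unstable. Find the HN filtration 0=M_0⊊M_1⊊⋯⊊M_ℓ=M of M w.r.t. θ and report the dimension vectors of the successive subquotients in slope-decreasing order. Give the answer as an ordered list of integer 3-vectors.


Via rank(M_{q-1}∘⋯∘M_p): M ≅ I[1,3], I[2,3], I[3,3].
μ_θ-semistable layers: μ^(1)=4; μ^(2)=-5; μ^(3)=-11

((0, 2, 2); (0, 0, 1); (1, 0, 0))


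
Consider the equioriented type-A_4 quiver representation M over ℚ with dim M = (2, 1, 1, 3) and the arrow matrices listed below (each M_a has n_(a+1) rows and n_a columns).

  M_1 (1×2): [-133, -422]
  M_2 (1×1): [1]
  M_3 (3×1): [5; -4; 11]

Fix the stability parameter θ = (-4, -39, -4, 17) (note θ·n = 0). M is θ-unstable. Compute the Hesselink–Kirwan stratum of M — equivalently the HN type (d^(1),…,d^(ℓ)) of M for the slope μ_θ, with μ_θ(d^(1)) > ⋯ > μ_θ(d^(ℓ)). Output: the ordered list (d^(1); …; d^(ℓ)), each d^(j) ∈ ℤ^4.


Interval decomposition of M: I[1,1], I[1,4], I[4,4]^2.
HN type (ℓ=3): μ^(1)=17; μ^(2)=-4; μ^(3)=-43/2

((0, 0, 0, 3); (1, 0, 1, 0); (1, 1, 0, 0))


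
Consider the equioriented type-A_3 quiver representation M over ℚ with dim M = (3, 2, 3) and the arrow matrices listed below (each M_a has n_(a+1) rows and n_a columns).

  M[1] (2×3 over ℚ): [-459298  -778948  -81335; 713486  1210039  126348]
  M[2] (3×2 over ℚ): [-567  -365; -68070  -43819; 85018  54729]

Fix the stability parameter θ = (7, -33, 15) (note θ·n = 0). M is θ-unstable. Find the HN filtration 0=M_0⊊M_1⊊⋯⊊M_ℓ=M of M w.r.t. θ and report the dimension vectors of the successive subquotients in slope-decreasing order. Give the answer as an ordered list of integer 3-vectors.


Barcode: M ≅ I[1,1], I[1,3]^2, I[3,3]. HN layers by μ_θ (3 steps, strictly decreasing):
  μ^(1)=15; μ^(2)=7; μ^(3)=-13

((0, 0, 3); (1, 0, 0); (2, 2, 0))


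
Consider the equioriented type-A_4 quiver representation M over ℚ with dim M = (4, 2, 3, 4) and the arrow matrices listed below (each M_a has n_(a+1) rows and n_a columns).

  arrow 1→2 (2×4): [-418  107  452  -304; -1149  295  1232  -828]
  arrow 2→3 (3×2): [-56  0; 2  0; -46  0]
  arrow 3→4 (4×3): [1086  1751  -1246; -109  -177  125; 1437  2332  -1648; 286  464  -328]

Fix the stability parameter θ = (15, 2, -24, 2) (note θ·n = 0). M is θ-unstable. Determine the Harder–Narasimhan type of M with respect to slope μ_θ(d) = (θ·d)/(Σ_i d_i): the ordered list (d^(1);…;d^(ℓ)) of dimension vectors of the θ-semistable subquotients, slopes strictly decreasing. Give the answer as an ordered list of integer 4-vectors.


Interval decomposition of M: I[1,1]^2, I[1,2], I[1,4], I[3,4]^2, I[4,4].
HN type (ℓ=5): μ^(1)=15; μ^(2)=17/2; μ^(3)=2; μ^(4)=-7/3; μ^(5)=-24

((2, 0, 0, 0); (1, 1, 0, 0); (0, 0, 0, 4); (1, 1, 1, 0); (0, 0, 2, 0))


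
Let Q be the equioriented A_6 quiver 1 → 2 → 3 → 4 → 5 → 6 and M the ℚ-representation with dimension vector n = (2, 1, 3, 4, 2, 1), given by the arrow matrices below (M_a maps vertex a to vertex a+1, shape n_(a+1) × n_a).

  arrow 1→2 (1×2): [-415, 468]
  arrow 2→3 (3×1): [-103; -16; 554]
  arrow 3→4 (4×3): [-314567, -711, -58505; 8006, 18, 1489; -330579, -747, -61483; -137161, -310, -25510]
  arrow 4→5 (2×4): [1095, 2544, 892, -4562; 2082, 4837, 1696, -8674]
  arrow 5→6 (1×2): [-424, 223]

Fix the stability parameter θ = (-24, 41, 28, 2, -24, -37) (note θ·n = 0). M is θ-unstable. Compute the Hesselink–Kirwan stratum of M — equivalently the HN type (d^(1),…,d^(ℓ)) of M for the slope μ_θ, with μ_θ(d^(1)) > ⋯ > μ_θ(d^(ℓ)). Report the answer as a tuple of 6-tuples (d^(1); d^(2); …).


Via rank(M_{q-1}∘⋯∘M_p): M ≅ I[1,1], I[1,5], I[3,4], I[3,6], I[4,4].
μ_θ-semistable layers: μ^(1)=15; μ^(2)=47/4; μ^(3)=2; μ^(4)=-31/4; μ^(5)=-24

((0, 0, 1, 1, 0, 0); (0, 1, 1, 1, 1, 0); (0, 0, 0, 1, 0, 0); (0, 0, 1, 1, 1, 1); (2, 0, 0, 0, 0, 0))


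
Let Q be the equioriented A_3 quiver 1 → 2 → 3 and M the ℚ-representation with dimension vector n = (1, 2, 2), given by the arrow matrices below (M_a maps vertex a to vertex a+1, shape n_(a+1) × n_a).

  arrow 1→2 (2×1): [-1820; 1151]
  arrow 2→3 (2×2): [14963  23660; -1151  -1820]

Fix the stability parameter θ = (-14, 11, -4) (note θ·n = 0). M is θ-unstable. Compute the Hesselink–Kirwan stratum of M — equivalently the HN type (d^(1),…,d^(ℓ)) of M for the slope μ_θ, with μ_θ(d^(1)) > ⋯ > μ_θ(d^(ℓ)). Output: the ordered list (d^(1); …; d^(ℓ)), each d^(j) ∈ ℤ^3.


Interval decomposition of M: I[1,2], I[2,3], I[3,3].
HN type (ℓ=4): μ^(1)=11; μ^(2)=7/2; μ^(3)=-4; μ^(4)=-14

((0, 1, 0); (0, 1, 1); (0, 0, 1); (1, 0, 0))


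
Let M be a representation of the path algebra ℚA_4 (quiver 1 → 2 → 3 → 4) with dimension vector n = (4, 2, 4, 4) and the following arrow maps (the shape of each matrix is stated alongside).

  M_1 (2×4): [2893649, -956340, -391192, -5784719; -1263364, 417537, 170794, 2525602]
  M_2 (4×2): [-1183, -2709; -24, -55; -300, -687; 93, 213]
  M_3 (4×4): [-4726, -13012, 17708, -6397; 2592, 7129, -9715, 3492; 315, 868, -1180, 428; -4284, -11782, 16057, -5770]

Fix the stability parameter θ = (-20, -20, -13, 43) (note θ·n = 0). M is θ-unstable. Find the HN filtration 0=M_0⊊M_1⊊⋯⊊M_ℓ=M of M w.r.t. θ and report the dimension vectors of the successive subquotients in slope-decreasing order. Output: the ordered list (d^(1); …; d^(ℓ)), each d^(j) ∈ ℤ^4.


Via rank(M_{q-1}∘⋯∘M_p): M ≅ I[1,1]^2, I[1,4]^2, I[3,4]^2.
μ_θ-semistable layers: μ^(1)=43; μ^(2)=-13; μ^(3)=-20

((0, 0, 0, 4); (0, 0, 4, 0); (4, 2, 0, 0))


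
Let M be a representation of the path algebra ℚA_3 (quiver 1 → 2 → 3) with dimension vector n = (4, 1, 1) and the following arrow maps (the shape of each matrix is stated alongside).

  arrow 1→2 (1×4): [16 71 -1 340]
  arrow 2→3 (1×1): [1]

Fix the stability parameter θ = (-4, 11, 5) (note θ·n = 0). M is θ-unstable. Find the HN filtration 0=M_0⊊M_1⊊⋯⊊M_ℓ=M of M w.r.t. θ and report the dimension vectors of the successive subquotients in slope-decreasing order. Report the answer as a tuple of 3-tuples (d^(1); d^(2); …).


Interval decomposition of M: I[1,1]^3, I[1,3].
HN type (ℓ=2): μ^(1)=8; μ^(2)=-4

((0, 1, 1); (4, 0, 0))


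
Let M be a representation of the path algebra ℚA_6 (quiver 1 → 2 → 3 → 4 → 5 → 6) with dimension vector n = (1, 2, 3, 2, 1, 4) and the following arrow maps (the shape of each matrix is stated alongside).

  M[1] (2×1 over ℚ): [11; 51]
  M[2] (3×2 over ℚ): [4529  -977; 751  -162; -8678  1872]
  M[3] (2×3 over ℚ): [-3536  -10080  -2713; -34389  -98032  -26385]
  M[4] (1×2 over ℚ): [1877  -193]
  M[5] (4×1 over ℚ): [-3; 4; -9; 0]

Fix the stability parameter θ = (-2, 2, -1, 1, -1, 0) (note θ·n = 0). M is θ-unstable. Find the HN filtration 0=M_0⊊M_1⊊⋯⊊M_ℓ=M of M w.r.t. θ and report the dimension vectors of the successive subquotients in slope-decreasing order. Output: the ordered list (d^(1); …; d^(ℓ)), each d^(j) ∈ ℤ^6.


Barcode: M ≅ I[1,4], I[2,6], I[3,3], I[6,6]^3. HN layers by μ_θ (6 steps, strictly decreasing):
  μ^(1)=1; μ^(2)=1/2; μ^(3)=1/5; μ^(4)=0; μ^(5)=-1; μ^(6)=-2

((0, 0, 0, 1, 0, 0); (0, 1, 1, 0, 0, 0); (0, 1, 1, 1, 1, 1); (0, 0, 0, 0, 0, 3); (0, 0, 1, 0, 0, 0); (1, 0, 0, 0, 0, 0))


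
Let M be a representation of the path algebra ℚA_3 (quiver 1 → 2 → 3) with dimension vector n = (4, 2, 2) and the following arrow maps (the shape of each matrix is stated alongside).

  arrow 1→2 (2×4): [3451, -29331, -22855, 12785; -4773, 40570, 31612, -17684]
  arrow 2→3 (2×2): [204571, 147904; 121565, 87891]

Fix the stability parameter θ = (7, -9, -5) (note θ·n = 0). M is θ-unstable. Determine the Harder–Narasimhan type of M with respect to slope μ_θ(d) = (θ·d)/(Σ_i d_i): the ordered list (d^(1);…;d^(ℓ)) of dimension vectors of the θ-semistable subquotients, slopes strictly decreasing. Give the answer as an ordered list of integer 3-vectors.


Barcode: M ≅ I[1,1]^2, I[1,3]^2. HN layers by μ_θ (2 steps, strictly decreasing):
  μ^(1)=7; μ^(2)=-7/3

((2, 0, 0); (2, 2, 2))


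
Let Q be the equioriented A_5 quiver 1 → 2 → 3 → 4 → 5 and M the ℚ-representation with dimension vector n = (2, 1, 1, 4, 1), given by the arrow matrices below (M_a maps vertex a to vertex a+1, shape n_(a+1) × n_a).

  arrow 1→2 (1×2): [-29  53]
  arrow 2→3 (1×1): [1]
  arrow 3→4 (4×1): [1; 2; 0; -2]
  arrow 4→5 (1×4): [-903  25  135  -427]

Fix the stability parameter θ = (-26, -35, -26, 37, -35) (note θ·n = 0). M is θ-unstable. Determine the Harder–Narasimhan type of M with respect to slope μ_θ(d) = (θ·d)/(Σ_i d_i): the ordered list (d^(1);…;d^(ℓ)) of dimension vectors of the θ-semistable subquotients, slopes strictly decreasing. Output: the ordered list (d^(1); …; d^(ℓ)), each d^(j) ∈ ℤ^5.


Via rank(M_{q-1}∘⋯∘M_p): M ≅ I[1,1], I[1,5], I[4,4]^3.
μ_θ-semistable layers: μ^(1)=37; μ^(2)=1; μ^(3)=-26; μ^(4)=-61/2

((0, 0, 0, 3, 0); (0, 0, 0, 1, 1); (1, 0, 1, 0, 0); (1, 1, 0, 0, 0))


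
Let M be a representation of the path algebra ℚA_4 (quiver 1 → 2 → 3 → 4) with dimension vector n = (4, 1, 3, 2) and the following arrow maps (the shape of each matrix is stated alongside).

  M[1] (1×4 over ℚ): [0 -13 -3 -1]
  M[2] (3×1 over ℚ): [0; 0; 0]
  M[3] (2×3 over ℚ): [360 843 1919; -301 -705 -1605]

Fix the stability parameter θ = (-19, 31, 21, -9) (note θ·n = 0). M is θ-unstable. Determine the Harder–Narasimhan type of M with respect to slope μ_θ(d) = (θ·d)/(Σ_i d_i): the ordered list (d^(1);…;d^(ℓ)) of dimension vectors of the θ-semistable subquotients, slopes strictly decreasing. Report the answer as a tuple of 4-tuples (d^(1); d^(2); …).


Interval decomposition of M: I[1,1]^3, I[1,2], I[3,3], I[3,4]^2.
HN type (ℓ=4): μ^(1)=31; μ^(2)=21; μ^(3)=6; μ^(4)=-19

((0, 1, 0, 0); (0, 0, 1, 0); (0, 0, 2, 2); (4, 0, 0, 0))


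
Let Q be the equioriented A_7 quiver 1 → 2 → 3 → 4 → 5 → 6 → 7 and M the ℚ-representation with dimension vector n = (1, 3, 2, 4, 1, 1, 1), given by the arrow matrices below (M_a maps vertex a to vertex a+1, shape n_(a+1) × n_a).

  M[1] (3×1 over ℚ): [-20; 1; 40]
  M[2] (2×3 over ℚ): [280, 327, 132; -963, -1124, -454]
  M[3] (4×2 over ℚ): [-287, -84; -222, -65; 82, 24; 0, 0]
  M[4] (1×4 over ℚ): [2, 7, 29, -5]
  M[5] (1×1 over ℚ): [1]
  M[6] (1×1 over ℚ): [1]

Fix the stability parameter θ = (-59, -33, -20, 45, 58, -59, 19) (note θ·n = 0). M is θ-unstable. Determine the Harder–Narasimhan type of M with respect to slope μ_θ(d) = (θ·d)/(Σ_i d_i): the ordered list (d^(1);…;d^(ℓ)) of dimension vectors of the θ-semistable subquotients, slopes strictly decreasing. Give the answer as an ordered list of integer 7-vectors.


Barcode: M ≅ I[1,7], I[2,2], I[2,4], I[4,4]^2. HN layers by μ_θ (6 steps, strictly decreasing):
  μ^(1)=45; μ^(2)=19; μ^(3)=44/3; μ^(4)=-20; μ^(5)=-33; μ^(6)=-59

((0, 0, 0, 3, 0, 0, 0); (0, 0, 0, 0, 0, 0, 1); (0, 0, 0, 1, 1, 1, 0); (0, 0, 2, 0, 0, 0, 0); (0, 3, 0, 0, 0, 0, 0); (1, 0, 0, 0, 0, 0, 0))


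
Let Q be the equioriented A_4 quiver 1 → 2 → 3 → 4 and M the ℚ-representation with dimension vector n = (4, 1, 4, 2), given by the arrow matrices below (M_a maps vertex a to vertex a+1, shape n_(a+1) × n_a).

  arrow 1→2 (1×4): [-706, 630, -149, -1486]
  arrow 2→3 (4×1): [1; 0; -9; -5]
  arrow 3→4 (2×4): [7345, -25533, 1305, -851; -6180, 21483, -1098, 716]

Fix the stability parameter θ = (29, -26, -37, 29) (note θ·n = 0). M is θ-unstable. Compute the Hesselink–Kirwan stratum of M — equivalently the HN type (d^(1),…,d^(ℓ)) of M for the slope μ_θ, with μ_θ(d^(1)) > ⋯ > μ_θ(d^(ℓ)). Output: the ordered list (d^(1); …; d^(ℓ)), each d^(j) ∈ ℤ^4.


Interval decomposition of M: I[1,1]^3, I[1,4], I[3,3]^2, I[3,4].
HN type (ℓ=3): μ^(1)=29; μ^(2)=-34/3; μ^(3)=-37

((3, 0, 0, 2); (1, 1, 1, 0); (0, 0, 3, 0))


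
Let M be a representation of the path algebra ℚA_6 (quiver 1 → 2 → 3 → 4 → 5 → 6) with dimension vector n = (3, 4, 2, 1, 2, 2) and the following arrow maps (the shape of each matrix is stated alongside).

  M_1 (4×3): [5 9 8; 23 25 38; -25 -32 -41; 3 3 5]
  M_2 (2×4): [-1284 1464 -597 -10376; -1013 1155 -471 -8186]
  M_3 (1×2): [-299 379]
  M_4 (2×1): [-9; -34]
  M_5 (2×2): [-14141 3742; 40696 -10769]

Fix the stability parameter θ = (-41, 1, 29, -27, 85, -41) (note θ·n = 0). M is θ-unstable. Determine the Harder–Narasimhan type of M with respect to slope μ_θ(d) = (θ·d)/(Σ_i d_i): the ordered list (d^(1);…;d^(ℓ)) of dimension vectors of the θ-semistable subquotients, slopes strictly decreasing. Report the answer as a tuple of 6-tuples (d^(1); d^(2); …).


Via rank(M_{q-1}∘⋯∘M_p): M ≅ I[1,2], I[1,3], I[1,6], I[2,2], I[5,6].
μ_θ-semistable layers: μ^(1)=29; μ^(2)=22; μ^(3)=1; μ^(4)=-41

((0, 0, 1, 0, 0, 0); (0, 0, 0, 0, 2, 2); (0, 4, 1, 1, 0, 0); (3, 0, 0, 0, 0, 0))


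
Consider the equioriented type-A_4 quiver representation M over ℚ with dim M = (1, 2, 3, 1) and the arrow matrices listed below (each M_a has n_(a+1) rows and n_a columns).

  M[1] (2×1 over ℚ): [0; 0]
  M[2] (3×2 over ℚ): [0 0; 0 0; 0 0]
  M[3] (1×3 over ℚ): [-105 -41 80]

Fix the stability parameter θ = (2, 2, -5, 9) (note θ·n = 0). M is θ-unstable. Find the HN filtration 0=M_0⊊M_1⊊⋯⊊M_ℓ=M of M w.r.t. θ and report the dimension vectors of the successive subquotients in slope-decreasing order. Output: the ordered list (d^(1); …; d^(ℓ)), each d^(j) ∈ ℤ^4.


Via rank(M_{q-1}∘⋯∘M_p): M ≅ I[1,1], I[2,2]^2, I[3,3]^2, I[3,4].
μ_θ-semistable layers: μ^(1)=9; μ^(2)=2; μ^(3)=-5

((0, 0, 0, 1); (1, 2, 0, 0); (0, 0, 3, 0))


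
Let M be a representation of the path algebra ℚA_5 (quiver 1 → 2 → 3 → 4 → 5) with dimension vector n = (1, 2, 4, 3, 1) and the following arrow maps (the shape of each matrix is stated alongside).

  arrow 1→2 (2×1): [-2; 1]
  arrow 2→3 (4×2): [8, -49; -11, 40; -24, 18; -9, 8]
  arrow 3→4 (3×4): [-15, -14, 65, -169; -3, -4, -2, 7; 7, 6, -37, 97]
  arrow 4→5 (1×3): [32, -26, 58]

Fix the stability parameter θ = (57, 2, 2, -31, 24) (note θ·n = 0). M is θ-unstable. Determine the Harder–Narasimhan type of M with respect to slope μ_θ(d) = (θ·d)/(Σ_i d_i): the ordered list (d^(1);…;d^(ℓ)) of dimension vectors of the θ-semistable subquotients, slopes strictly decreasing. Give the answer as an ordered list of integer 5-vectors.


Via rank(M_{q-1}∘⋯∘M_p): M ≅ I[1,4], I[2,3], I[3,3], I[3,5], I[4,4].
μ_θ-semistable layers: μ^(1)=24; μ^(2)=15/2; μ^(3)=2; μ^(4)=-29/2; μ^(5)=-31

((0, 0, 0, 0, 1); (1, 1, 1, 1, 0); (0, 1, 2, 0, 0); (0, 0, 1, 1, 0); (0, 0, 0, 1, 0))
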